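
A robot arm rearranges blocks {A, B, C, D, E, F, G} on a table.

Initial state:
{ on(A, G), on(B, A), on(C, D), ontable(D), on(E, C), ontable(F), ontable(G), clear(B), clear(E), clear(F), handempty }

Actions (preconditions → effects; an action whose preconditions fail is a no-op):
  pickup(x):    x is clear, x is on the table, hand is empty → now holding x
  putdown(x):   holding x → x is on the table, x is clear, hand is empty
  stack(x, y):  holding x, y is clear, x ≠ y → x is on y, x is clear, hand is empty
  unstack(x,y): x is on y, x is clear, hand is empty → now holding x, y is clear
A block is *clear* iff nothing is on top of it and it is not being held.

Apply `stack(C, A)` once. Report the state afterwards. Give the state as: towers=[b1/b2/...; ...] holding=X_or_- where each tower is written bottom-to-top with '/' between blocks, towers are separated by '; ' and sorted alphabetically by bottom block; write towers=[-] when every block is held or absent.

before: towers=[D/C/E; F; G/A/B] holding=-
pre[stack(C, A)]: holding(C) no, clear(A) no, C≠A yes
holding(C), clear(A) unmet → stack(C, A) is a no-op
after:  towers=[D/C/E; F; G/A/B] holding=-

towers=[D/C/E; F; G/A/B] holding=-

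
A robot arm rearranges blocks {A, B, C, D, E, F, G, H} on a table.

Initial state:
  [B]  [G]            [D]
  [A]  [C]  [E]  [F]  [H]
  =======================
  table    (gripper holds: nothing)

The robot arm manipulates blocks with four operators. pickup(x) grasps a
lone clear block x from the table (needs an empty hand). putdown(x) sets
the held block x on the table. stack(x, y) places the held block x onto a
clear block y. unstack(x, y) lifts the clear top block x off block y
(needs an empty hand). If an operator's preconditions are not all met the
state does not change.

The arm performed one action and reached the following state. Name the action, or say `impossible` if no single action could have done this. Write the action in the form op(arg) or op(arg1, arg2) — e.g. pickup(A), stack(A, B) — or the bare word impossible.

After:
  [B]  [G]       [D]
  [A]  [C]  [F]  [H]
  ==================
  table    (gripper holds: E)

pickup(E)

target: towers=[A/B; C/G; F; H/D] holding=E
     unstack(G, C) → towers=[A/B; C; E; F; H/D] holding=G
         pickup(E) → towers=[A/B; C/G; F; H/D] holding=E  ← match
     unstack(B, A) → towers=[A; C/G; E; F; H/D] holding=B
         pickup(F) → towers=[A/B; C/G; E; H/D] holding=F
     unstack(D, H) → towers=[A/B; C/G; E; F; H] holding=D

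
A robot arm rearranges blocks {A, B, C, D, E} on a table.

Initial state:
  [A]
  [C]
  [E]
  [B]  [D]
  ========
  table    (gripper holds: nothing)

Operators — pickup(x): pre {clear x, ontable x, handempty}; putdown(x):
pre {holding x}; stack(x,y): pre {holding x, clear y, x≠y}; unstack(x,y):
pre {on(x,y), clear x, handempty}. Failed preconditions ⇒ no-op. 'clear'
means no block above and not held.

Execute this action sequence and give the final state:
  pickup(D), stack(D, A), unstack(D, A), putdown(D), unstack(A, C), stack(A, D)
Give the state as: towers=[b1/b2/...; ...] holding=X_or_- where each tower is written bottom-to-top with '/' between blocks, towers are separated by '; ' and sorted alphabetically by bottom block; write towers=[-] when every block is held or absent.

step 1 (pickup(D)): towers=[B/E/C/A] holding=D
step 2 (stack(D, A)): towers=[B/E/C/A/D] holding=-
step 3 (unstack(D, A)): towers=[B/E/C/A] holding=D
step 4 (putdown(D)): towers=[B/E/C/A; D] holding=-
step 5 (unstack(A, C)): towers=[B/E/C; D] holding=A
step 6 (stack(A, D)): towers=[B/E/C; D/A] holding=-

towers=[B/E/C; D/A] holding=-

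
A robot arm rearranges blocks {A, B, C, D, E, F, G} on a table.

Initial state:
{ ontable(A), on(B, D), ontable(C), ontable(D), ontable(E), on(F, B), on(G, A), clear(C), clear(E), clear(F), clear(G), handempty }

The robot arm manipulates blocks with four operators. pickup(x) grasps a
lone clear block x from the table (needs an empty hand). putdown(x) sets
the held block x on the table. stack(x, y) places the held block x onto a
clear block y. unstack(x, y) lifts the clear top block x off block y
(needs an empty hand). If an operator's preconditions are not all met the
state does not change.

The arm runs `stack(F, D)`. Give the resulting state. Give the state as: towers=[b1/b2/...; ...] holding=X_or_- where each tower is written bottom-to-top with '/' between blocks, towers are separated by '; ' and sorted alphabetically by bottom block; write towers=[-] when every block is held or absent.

before: towers=[A/G; C; D/B/F; E] holding=-
pre[stack(F, D)]: holding(F) fail, clear(D) fail, F≠D ok
holding(F), clear(D) unmet → stack(F, D) is a no-op
after:  towers=[A/G; C; D/B/F; E] holding=-

towers=[A/G; C; D/B/F; E] holding=-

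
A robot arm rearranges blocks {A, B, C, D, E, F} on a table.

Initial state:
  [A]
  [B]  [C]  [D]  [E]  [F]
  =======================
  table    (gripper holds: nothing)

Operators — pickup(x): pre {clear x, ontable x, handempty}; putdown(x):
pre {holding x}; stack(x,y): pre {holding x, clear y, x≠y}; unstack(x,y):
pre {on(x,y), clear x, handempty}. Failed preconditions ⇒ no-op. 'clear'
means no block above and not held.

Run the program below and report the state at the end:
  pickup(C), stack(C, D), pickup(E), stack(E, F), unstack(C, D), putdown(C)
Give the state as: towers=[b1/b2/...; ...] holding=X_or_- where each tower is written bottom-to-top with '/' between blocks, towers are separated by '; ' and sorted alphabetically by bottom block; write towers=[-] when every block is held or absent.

towers=[B/A; C; D; F/E] holding=-

step 1 (pickup(C)): towers=[B/A; D; E; F] holding=C
step 2 (stack(C, D)): towers=[B/A; D/C; E; F] holding=-
step 3 (pickup(E)): towers=[B/A; D/C; F] holding=E
step 4 (stack(E, F)): towers=[B/A; D/C; F/E] holding=-
step 5 (unstack(C, D)): towers=[B/A; D; F/E] holding=C
step 6 (putdown(C)): towers=[B/A; C; D; F/E] holding=-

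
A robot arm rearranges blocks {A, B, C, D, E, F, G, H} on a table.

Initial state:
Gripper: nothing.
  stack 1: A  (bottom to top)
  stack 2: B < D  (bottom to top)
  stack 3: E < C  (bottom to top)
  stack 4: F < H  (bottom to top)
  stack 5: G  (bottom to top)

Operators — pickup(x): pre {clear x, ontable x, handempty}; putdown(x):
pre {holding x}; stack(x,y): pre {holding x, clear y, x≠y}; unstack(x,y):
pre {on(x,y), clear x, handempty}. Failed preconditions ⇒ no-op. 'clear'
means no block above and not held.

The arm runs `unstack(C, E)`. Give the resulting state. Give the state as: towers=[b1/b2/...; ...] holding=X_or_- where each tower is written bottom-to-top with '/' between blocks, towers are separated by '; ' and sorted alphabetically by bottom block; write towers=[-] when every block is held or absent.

towers=[A; B/D; E; F/H; G] holding=C

before: towers=[A; B/D; E/C; F/H; G] holding=-
pre[unstack(C, E)]: on(C,E) ok, clear(C) ok, handempty ok
all met → apply unstack(C, E)
after:  towers=[A; B/D; E; F/H; G] holding=C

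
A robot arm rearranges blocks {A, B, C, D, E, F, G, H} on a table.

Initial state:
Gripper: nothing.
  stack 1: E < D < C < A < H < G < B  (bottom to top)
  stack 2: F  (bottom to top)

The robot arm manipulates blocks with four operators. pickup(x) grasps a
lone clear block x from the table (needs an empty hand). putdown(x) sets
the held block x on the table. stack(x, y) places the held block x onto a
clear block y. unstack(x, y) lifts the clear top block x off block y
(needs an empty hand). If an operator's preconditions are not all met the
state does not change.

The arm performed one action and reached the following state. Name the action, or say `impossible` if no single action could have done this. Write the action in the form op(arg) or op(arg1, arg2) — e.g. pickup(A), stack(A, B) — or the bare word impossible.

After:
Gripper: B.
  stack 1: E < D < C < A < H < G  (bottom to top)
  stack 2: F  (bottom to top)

unstack(B, G)

target: towers=[E/D/C/A/H/G; F] holding=B
     unstack(B, G) → towers=[E/D/C/A/H/G; F] holding=B  ← match
         pickup(F) → towers=[E/D/C/A/H/G/B] holding=F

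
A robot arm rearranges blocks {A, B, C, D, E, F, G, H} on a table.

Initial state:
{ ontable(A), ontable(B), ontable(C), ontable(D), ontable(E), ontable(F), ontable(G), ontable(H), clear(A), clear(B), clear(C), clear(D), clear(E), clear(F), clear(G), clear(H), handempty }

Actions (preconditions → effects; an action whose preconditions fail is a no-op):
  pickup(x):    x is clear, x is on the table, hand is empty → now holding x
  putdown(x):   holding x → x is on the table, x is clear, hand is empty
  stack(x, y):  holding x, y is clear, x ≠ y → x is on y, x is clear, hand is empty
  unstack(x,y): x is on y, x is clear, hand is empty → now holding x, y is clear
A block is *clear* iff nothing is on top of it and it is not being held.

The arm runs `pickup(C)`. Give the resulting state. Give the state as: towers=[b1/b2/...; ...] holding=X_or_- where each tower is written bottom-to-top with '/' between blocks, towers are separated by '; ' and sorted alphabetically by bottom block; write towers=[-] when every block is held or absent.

before: towers=[A; B; C; D; E; F; G; H] holding=-
pre[pickup(C)]: clear(C) ok, ontable(C) ok, handempty ok
all met → apply pickup(C)
after:  towers=[A; B; D; E; F; G; H] holding=C

towers=[A; B; D; E; F; G; H] holding=C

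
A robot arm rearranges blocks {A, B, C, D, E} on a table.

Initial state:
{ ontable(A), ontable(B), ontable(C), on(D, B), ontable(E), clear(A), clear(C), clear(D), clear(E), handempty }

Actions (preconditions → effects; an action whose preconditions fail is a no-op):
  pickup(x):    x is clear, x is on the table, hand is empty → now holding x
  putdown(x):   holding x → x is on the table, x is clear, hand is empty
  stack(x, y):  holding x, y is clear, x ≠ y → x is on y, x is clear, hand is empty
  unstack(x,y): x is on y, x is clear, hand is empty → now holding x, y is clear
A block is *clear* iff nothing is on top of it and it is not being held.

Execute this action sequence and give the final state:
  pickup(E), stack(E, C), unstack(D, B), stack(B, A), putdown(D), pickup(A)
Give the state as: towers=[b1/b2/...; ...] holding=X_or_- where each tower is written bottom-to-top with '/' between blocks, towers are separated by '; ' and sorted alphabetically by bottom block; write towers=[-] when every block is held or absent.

towers=[B; C/E; D] holding=A

step 1 (pickup(E)): towers=[A; B/D; C] holding=E
step 2 (stack(E, C)): towers=[A; B/D; C/E] holding=-
step 3 (unstack(D, B)): towers=[A; B; C/E] holding=D
step 4 (stack(B, A)) [no-op]: towers=[A; B; C/E] holding=D
step 5 (putdown(D)): towers=[A; B; C/E; D] holding=-
step 6 (pickup(A)): towers=[B; C/E; D] holding=A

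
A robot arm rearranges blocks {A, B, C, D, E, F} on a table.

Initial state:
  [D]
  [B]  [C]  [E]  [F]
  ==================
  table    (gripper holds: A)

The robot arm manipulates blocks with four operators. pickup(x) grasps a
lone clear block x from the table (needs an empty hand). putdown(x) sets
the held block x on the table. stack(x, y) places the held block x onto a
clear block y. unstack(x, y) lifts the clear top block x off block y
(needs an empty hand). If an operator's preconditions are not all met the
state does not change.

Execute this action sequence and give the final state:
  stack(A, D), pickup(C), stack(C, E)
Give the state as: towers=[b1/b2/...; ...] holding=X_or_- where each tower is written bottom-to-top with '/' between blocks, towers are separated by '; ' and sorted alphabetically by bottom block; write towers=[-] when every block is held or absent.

step 1 (stack(A, D)): towers=[B/D/A; C; E; F] holding=-
step 2 (pickup(C)): towers=[B/D/A; E; F] holding=C
step 3 (stack(C, E)): towers=[B/D/A; E/C; F] holding=-

towers=[B/D/A; E/C; F] holding=-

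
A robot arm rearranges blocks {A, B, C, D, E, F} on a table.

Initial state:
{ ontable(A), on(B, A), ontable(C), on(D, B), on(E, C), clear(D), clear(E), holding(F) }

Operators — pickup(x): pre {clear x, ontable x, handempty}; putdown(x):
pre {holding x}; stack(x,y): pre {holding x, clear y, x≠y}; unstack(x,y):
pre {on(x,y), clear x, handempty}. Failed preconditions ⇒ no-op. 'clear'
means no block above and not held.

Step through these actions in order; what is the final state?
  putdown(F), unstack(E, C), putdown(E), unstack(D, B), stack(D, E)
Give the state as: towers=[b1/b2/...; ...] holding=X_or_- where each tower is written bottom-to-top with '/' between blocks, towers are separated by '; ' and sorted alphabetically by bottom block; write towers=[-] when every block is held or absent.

step 1 (putdown(F)): towers=[A/B/D; C/E; F] holding=-
step 2 (unstack(E, C)): towers=[A/B/D; C; F] holding=E
step 3 (putdown(E)): towers=[A/B/D; C; E; F] holding=-
step 4 (unstack(D, B)): towers=[A/B; C; E; F] holding=D
step 5 (stack(D, E)): towers=[A/B; C; E/D; F] holding=-

towers=[A/B; C; E/D; F] holding=-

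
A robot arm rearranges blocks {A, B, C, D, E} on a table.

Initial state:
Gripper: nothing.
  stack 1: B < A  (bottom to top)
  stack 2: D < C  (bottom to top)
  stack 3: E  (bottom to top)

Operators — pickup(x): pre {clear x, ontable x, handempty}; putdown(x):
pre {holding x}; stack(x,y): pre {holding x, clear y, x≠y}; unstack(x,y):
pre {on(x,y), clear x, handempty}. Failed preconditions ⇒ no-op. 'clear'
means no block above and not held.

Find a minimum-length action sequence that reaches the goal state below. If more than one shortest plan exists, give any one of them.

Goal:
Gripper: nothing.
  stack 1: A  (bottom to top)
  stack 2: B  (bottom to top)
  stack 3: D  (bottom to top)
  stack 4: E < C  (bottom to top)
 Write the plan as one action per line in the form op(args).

unstack(A, B)
putdown(A)
unstack(C, D)
stack(C, E)

step 1 (unstack(A, B)): towers=[B; D/C; E] holding=A
step 2 (putdown(A)): towers=[A; B; D/C; E] holding=-
step 3 (unstack(C, D)): towers=[A; B; D; E] holding=C
step 4 (stack(C, E)): towers=[A; B; D; E/C] holding=-
goal check: towers=[A; B; D; E/C] holding=- — reached (length 4, optimal by BFS)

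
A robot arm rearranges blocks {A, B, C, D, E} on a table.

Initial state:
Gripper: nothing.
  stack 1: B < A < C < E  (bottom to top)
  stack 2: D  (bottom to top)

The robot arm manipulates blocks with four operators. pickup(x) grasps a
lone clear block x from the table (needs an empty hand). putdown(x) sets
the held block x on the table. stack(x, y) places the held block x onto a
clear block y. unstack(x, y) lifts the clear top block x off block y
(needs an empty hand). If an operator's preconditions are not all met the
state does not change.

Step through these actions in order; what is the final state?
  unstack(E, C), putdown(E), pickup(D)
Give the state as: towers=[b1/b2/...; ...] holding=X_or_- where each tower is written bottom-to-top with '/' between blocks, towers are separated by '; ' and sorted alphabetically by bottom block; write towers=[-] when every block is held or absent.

step 1 (unstack(E, C)): towers=[B/A/C; D] holding=E
step 2 (putdown(E)): towers=[B/A/C; D; E] holding=-
step 3 (pickup(D)): towers=[B/A/C; E] holding=D

towers=[B/A/C; E] holding=D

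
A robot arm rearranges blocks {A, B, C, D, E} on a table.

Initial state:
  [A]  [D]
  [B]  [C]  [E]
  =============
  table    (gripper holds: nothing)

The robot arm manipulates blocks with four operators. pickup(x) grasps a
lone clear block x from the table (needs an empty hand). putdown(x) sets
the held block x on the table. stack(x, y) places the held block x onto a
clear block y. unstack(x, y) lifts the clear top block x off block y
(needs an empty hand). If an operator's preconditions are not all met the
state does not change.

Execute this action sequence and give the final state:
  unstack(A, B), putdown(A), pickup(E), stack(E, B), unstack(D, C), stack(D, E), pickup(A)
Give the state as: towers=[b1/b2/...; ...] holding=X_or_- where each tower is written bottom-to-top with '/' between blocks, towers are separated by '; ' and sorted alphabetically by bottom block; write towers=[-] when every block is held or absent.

step 1 (unstack(A, B)): towers=[B; C/D; E] holding=A
step 2 (putdown(A)): towers=[A; B; C/D; E] holding=-
step 3 (pickup(E)): towers=[A; B; C/D] holding=E
step 4 (stack(E, B)): towers=[A; B/E; C/D] holding=-
step 5 (unstack(D, C)): towers=[A; B/E; C] holding=D
step 6 (stack(D, E)): towers=[A; B/E/D; C] holding=-
step 7 (pickup(A)): towers=[B/E/D; C] holding=A

towers=[B/E/D; C] holding=A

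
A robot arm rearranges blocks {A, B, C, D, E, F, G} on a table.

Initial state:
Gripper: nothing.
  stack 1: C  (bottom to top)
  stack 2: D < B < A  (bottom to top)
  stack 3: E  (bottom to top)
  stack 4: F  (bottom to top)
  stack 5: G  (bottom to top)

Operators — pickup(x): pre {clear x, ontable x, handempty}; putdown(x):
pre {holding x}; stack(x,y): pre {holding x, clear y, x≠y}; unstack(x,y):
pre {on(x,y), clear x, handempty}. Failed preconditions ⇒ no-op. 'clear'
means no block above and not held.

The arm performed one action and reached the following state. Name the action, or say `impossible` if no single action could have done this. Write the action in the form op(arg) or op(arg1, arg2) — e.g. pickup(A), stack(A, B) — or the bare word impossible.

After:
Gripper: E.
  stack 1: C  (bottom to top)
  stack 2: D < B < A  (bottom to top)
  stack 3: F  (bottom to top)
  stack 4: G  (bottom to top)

pickup(E)

target: towers=[C; D/B/A; F; G] holding=E
         pickup(F) → towers=[C; D/B/A; E; G] holding=F
         pickup(G) → towers=[C; D/B/A; E; F] holding=G
     unstack(A, B) → towers=[C; D/B; E; F; G] holding=A
         pickup(E) → towers=[C; D/B/A; F; G] holding=E  ← match
         pickup(C) → towers=[D/B/A; E; F; G] holding=C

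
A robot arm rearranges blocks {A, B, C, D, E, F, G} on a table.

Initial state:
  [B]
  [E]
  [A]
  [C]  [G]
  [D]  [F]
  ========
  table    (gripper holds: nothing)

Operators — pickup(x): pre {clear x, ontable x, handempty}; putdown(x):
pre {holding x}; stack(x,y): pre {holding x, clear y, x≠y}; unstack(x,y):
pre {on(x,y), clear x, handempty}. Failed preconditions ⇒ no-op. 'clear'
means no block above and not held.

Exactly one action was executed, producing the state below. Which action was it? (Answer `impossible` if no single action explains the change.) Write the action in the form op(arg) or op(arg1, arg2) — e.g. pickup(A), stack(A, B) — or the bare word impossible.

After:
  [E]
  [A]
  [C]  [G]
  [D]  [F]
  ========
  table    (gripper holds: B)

unstack(B, E)

target: towers=[D/C/A/E; F/G] holding=B
     unstack(B, E) → towers=[D/C/A/E; F/G] holding=B  ← match
     unstack(G, F) → towers=[D/C/A/E/B; F] holding=G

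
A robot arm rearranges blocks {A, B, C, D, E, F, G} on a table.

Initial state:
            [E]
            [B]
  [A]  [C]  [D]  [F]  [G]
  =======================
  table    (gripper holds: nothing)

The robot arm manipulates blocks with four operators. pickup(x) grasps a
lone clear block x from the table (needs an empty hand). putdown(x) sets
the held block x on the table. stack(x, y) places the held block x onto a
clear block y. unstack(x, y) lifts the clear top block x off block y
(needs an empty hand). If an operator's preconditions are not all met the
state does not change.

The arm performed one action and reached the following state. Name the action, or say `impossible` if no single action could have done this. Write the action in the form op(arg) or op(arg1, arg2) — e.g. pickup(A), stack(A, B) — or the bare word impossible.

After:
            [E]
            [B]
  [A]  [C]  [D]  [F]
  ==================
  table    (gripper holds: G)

target: towers=[A; C; D/B/E; F] holding=G
         pickup(F) → towers=[A; C; D/B/E; G] holding=F
         pickup(G) → towers=[A; C; D/B/E; F] holding=G  ← match
         pickup(A) → towers=[C; D/B/E; F; G] holding=A
     unstack(E, B) → towers=[A; C; D/B; F; G] holding=E
         pickup(C) → towers=[A; D/B/E; F; G] holding=C

pickup(G)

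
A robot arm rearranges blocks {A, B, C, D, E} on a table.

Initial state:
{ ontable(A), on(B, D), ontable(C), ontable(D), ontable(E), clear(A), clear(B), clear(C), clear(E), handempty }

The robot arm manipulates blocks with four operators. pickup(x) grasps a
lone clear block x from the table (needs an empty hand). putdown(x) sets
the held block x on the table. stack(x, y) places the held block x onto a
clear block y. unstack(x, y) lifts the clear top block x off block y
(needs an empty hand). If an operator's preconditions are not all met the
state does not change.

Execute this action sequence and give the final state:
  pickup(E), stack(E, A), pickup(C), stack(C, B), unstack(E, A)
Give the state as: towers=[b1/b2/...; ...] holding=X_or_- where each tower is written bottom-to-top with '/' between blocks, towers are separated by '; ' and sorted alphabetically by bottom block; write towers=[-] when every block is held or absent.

step 1 (pickup(E)): towers=[A; C; D/B] holding=E
step 2 (stack(E, A)): towers=[A/E; C; D/B] holding=-
step 3 (pickup(C)): towers=[A/E; D/B] holding=C
step 4 (stack(C, B)): towers=[A/E; D/B/C] holding=-
step 5 (unstack(E, A)): towers=[A; D/B/C] holding=E

towers=[A; D/B/C] holding=E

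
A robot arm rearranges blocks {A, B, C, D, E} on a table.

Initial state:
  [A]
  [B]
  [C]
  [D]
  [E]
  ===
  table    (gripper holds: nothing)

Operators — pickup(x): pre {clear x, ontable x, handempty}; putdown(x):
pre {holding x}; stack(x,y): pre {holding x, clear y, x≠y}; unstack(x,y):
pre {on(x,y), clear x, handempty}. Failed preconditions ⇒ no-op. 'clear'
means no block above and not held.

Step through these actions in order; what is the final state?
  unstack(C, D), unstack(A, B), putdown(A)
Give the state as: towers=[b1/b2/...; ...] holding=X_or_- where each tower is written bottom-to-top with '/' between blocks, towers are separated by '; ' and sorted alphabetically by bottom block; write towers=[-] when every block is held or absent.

step 1 (unstack(C, D)) [no-op]: towers=[E/D/C/B/A] holding=-
step 2 (unstack(A, B)): towers=[E/D/C/B] holding=A
step 3 (putdown(A)): towers=[A; E/D/C/B] holding=-

towers=[A; E/D/C/B] holding=-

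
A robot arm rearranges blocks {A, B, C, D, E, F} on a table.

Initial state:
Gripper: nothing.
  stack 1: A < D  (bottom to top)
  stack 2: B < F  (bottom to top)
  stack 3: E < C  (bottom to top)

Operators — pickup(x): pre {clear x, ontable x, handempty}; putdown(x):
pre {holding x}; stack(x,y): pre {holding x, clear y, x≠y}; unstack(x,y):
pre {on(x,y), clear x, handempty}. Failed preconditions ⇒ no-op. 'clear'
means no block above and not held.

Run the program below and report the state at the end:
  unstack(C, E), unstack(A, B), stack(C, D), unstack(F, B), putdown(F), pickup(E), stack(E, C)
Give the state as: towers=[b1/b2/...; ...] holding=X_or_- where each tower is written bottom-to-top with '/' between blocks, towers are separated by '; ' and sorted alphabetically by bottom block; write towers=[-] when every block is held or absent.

towers=[A/D/C/E; B; F] holding=-

step 1 (unstack(C, E)): towers=[A/D; B/F; E] holding=C
step 2 (unstack(A, B)) [no-op]: towers=[A/D; B/F; E] holding=C
step 3 (stack(C, D)): towers=[A/D/C; B/F; E] holding=-
step 4 (unstack(F, B)): towers=[A/D/C; B; E] holding=F
step 5 (putdown(F)): towers=[A/D/C; B; E; F] holding=-
step 6 (pickup(E)): towers=[A/D/C; B; F] holding=E
step 7 (stack(E, C)): towers=[A/D/C/E; B; F] holding=-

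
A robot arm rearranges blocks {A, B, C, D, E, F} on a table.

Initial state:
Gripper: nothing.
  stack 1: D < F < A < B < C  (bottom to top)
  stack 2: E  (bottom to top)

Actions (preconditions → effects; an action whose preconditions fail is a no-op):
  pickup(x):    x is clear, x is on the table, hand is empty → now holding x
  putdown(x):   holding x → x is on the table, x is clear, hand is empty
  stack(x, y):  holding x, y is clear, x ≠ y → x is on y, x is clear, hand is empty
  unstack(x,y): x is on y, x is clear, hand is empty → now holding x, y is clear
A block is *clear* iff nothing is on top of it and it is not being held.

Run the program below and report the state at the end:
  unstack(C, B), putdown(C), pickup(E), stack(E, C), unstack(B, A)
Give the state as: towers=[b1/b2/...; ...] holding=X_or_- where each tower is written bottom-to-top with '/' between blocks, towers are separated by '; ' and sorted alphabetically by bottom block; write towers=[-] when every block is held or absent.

towers=[C/E; D/F/A] holding=B

step 1 (unstack(C, B)): towers=[D/F/A/B; E] holding=C
step 2 (putdown(C)): towers=[C; D/F/A/B; E] holding=-
step 3 (pickup(E)): towers=[C; D/F/A/B] holding=E
step 4 (stack(E, C)): towers=[C/E; D/F/A/B] holding=-
step 5 (unstack(B, A)): towers=[C/E; D/F/A] holding=B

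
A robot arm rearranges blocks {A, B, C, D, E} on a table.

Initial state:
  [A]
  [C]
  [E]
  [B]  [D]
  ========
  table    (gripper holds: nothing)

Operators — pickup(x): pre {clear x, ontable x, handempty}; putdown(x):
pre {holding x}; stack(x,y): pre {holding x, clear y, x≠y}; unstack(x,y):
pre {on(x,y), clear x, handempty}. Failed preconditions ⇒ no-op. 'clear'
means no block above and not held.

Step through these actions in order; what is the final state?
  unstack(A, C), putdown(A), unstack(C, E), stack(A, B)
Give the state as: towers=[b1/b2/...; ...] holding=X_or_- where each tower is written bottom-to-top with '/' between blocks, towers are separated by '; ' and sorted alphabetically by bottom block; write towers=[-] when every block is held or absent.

step 1 (unstack(A, C)): towers=[B/E/C; D] holding=A
step 2 (putdown(A)): towers=[A; B/E/C; D] holding=-
step 3 (unstack(C, E)): towers=[A; B/E; D] holding=C
step 4 (stack(A, B)) [no-op]: towers=[A; B/E; D] holding=C

towers=[A; B/E; D] holding=C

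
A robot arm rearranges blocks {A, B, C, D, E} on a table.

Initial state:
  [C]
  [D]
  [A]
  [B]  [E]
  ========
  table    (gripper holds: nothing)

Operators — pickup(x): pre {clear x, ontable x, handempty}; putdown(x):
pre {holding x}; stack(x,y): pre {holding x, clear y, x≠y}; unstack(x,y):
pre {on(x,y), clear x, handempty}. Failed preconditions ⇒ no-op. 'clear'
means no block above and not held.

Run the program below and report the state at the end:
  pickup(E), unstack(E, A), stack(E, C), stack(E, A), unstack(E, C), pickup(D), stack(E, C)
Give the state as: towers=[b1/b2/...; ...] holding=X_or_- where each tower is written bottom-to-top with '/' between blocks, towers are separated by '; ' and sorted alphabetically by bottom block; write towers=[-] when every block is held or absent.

step 1 (pickup(E)): towers=[B/A/D/C] holding=E
step 2 (unstack(E, A)) [no-op]: towers=[B/A/D/C] holding=E
step 3 (stack(E, C)): towers=[B/A/D/C/E] holding=-
step 4 (stack(E, A)) [no-op]: towers=[B/A/D/C/E] holding=-
step 5 (unstack(E, C)): towers=[B/A/D/C] holding=E
step 6 (pickup(D)) [no-op]: towers=[B/A/D/C] holding=E
step 7 (stack(E, C)): towers=[B/A/D/C/E] holding=-

towers=[B/A/D/C/E] holding=-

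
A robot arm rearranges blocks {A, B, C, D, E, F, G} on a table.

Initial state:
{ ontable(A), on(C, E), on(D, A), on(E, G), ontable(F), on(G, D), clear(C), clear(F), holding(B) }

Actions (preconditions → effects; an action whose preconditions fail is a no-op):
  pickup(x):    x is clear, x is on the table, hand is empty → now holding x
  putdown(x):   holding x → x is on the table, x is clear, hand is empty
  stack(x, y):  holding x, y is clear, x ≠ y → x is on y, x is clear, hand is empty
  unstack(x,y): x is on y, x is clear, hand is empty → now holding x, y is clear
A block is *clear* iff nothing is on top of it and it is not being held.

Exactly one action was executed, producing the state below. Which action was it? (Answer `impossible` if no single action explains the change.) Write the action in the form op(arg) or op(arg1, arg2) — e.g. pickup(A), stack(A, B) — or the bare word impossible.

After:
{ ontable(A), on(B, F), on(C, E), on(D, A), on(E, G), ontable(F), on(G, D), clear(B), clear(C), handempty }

stack(B, F)

target: towers=[A/D/G/E/C; F/B] holding=-
        putdown(B) → towers=[A/D/G/E/C; B; F] holding=-
       stack(B, F) → towers=[A/D/G/E/C; F/B] holding=-  ← match
       stack(B, C) → towers=[A/D/G/E/C/B; F] holding=-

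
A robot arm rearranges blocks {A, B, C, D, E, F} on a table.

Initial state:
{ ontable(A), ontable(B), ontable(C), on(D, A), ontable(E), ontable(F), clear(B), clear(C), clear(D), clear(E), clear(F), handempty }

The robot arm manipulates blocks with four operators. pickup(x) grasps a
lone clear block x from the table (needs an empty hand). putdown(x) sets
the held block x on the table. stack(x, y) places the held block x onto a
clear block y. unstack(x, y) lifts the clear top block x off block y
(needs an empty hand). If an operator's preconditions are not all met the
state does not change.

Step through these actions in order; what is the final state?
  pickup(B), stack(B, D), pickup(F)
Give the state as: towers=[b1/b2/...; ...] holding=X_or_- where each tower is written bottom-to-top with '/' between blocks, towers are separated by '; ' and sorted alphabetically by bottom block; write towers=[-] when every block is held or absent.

step 1 (pickup(B)): towers=[A/D; C; E; F] holding=B
step 2 (stack(B, D)): towers=[A/D/B; C; E; F] holding=-
step 3 (pickup(F)): towers=[A/D/B; C; E] holding=F

towers=[A/D/B; C; E] holding=F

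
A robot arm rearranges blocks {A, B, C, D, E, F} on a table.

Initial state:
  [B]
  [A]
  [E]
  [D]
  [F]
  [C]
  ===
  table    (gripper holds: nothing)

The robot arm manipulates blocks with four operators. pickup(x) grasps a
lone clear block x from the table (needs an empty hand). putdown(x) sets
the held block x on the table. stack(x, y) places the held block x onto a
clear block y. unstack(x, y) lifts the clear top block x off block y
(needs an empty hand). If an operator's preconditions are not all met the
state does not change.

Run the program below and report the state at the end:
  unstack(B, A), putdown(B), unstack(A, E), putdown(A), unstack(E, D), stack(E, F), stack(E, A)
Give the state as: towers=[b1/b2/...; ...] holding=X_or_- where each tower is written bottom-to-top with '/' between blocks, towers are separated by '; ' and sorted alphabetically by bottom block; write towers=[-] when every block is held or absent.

towers=[A/E; B; C/F/D] holding=-

step 1 (unstack(B, A)): towers=[C/F/D/E/A] holding=B
step 2 (putdown(B)): towers=[B; C/F/D/E/A] holding=-
step 3 (unstack(A, E)): towers=[B; C/F/D/E] holding=A
step 4 (putdown(A)): towers=[A; B; C/F/D/E] holding=-
step 5 (unstack(E, D)): towers=[A; B; C/F/D] holding=E
step 6 (stack(E, F)) [no-op]: towers=[A; B; C/F/D] holding=E
step 7 (stack(E, A)): towers=[A/E; B; C/F/D] holding=-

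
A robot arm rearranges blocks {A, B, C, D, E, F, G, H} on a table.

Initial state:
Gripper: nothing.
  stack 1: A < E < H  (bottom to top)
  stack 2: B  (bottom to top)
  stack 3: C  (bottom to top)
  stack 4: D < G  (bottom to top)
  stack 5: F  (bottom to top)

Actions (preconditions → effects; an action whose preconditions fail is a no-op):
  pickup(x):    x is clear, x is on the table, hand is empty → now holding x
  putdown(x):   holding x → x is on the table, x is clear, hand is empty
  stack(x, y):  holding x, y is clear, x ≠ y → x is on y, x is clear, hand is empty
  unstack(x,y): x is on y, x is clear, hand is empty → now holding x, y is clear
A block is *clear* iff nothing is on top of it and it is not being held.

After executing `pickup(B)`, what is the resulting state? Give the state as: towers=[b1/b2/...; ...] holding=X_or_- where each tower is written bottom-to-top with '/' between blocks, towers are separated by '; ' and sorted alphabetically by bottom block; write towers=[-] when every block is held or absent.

towers=[A/E/H; C; D/G; F] holding=B

before: towers=[A/E/H; B; C; D/G; F] holding=-
pre[pickup(B)]: clear(B) ok, ontable(B) ok, handempty ok
all met → apply pickup(B)
after:  towers=[A/E/H; C; D/G; F] holding=B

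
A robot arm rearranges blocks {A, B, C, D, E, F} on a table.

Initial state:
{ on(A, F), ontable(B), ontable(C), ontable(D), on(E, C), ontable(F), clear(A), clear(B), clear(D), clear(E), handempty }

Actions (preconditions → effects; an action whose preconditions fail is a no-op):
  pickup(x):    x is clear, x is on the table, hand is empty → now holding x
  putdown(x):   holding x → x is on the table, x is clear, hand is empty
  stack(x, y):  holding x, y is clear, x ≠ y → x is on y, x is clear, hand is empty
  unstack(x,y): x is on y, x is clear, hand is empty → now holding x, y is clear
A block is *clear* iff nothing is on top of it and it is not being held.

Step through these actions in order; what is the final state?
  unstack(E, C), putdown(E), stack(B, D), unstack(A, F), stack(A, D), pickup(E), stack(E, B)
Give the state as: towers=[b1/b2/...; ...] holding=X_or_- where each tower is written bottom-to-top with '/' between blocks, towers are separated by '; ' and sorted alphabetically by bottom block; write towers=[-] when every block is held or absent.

step 1 (unstack(E, C)): towers=[B; C; D; F/A] holding=E
step 2 (putdown(E)): towers=[B; C; D; E; F/A] holding=-
step 3 (stack(B, D)) [no-op]: towers=[B; C; D; E; F/A] holding=-
step 4 (unstack(A, F)): towers=[B; C; D; E; F] holding=A
step 5 (stack(A, D)): towers=[B; C; D/A; E; F] holding=-
step 6 (pickup(E)): towers=[B; C; D/A; F] holding=E
step 7 (stack(E, B)): towers=[B/E; C; D/A; F] holding=-

towers=[B/E; C; D/A; F] holding=-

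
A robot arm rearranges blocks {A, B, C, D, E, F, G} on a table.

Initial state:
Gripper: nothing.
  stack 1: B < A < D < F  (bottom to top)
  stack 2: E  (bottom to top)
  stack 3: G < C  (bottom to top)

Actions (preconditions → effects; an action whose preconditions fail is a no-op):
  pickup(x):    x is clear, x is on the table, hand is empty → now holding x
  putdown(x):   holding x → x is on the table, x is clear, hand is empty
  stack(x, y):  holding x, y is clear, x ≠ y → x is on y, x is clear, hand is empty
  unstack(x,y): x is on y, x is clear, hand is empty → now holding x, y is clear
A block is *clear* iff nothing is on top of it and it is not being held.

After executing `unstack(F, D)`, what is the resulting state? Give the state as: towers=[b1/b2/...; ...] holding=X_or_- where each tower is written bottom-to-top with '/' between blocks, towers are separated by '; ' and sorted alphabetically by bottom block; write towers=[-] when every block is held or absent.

before: towers=[B/A/D/F; E; G/C] holding=-
pre[unstack(F, D)]: on(F,D) yes, clear(F) yes, handempty yes
all met → apply unstack(F, D)
after:  towers=[B/A/D; E; G/C] holding=F

towers=[B/A/D; E; G/C] holding=F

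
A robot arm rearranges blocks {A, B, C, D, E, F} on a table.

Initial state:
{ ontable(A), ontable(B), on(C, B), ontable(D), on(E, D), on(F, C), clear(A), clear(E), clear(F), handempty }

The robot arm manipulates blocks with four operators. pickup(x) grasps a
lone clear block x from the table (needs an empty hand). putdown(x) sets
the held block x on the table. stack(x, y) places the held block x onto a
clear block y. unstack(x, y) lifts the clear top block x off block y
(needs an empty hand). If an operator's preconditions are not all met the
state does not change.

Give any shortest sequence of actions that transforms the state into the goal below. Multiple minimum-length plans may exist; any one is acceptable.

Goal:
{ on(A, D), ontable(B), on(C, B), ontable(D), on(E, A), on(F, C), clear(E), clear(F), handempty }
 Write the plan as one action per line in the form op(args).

unstack(E, D)
putdown(E)
pickup(A)
stack(A, D)
pickup(E)
stack(E, A)

step 1 (unstack(E, D)): towers=[A; B/C/F; D] holding=E
step 2 (putdown(E)): towers=[A; B/C/F; D; E] holding=-
step 3 (pickup(A)): towers=[B/C/F; D; E] holding=A
step 4 (stack(A, D)): towers=[B/C/F; D/A; E] holding=-
step 5 (pickup(E)): towers=[B/C/F; D/A] holding=E
step 6 (stack(E, A)): towers=[B/C/F; D/A/E] holding=-
goal check: towers=[B/C/F; D/A/E] holding=- — reached (length 6, optimal by BFS)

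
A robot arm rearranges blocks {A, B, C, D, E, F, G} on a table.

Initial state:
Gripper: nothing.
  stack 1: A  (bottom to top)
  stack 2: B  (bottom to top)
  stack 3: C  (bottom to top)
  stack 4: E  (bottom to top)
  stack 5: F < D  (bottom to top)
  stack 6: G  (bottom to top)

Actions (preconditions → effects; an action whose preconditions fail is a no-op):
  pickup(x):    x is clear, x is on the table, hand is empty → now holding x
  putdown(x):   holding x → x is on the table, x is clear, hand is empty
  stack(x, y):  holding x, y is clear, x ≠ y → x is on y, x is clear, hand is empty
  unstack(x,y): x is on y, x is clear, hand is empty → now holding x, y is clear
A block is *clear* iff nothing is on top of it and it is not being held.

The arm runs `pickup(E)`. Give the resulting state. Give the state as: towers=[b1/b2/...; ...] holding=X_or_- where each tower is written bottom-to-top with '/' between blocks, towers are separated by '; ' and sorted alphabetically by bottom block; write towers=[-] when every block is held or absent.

before: towers=[A; B; C; E; F/D; G] holding=-
pre[pickup(E)]: clear(E) yes, ontable(E) yes, handempty yes
all met → apply pickup(E)
after:  towers=[A; B; C; F/D; G] holding=E

towers=[A; B; C; F/D; G] holding=E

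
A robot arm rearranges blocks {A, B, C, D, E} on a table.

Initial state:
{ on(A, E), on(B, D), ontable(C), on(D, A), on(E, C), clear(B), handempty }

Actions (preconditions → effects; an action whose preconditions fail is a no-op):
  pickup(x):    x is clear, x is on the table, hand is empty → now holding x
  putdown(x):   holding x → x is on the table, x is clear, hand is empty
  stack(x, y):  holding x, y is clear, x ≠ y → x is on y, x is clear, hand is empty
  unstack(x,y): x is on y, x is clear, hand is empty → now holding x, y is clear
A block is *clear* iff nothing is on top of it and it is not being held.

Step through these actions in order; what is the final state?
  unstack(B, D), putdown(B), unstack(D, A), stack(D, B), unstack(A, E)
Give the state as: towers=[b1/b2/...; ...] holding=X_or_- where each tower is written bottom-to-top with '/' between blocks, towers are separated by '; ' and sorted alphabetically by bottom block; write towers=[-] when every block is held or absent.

step 1 (unstack(B, D)): towers=[C/E/A/D] holding=B
step 2 (putdown(B)): towers=[B; C/E/A/D] holding=-
step 3 (unstack(D, A)): towers=[B; C/E/A] holding=D
step 4 (stack(D, B)): towers=[B/D; C/E/A] holding=-
step 5 (unstack(A, E)): towers=[B/D; C/E] holding=A

towers=[B/D; C/E] holding=A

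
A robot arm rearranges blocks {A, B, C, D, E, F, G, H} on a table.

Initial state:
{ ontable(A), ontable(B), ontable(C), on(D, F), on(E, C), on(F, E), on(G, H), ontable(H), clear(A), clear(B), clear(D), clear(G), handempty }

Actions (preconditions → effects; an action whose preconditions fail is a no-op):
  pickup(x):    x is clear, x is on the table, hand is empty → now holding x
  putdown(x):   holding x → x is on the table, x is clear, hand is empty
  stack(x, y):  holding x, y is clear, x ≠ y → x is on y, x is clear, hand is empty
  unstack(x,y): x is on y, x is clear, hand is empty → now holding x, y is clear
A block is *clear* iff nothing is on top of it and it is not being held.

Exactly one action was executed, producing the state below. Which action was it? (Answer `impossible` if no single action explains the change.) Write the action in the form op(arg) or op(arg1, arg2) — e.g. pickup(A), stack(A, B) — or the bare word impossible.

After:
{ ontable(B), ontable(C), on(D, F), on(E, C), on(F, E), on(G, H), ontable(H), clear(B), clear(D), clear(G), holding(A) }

target: towers=[B; C/E/F/D; H/G] holding=A
     unstack(G, H) → towers=[A; B; C/E/F/D; H] holding=G
         pickup(A) → towers=[B; C/E/F/D; H/G] holding=A  ← match
         pickup(B) → towers=[A; C/E/F/D; H/G] holding=B
     unstack(D, F) → towers=[A; B; C/E/F; H/G] holding=D

pickup(A)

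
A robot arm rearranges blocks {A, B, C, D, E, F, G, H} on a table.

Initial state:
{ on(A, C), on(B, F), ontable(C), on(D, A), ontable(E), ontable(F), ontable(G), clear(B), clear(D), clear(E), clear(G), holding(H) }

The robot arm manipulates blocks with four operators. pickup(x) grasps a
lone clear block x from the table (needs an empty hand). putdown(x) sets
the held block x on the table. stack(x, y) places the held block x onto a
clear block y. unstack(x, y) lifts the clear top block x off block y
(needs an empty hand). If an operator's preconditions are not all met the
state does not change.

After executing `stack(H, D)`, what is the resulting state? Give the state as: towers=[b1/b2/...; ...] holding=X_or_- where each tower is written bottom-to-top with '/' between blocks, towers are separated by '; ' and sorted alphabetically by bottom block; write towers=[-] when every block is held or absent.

towers=[C/A/D/H; E; F/B; G] holding=-

before: towers=[C/A/D; E; F/B; G] holding=H
pre[stack(H, D)]: holding(H) ✓, clear(D) ✓, H≠D ✓
all met → apply stack(H, D)
after:  towers=[C/A/D/H; E; F/B; G] holding=-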